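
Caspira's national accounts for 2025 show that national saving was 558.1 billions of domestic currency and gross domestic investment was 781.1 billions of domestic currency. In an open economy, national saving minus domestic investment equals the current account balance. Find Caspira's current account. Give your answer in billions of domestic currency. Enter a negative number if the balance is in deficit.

S - I = CA (net lending to the rest of the world).
CA = S - I = 558.1 - 781.1 = -223.0

-223.0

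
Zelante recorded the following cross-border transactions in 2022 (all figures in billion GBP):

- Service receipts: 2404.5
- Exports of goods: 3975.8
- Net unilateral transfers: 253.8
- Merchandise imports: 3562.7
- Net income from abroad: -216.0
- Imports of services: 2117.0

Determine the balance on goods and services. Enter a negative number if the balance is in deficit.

700.6

Goods balance = 3975.8 - 3562.7 = 413.1
Services balance = 2404.5 - 2117.0 = 287.5
Trade balance (goods + services) = 413.1 + 287.5 = 700.6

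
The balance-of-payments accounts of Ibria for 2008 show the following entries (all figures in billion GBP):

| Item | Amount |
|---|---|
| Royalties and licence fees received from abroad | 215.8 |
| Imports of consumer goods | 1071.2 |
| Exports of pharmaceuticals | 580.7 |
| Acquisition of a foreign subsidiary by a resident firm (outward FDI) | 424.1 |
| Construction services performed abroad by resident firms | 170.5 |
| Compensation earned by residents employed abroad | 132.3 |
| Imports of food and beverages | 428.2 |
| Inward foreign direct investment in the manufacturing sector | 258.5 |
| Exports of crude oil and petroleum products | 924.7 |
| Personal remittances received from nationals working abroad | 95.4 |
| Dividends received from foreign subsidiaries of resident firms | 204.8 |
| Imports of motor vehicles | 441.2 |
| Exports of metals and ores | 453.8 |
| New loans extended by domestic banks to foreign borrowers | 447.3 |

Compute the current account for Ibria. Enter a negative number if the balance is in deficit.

Goods: -441.2 + 453.8 - 428.2 + 924.7 + 580.7 - 1071.2 = 18.6
Services: 215.8 + 170.5 = 386.3
Primary income: 204.8 + 132.3 = 337.1
Secondary income: 95.4
Current account = 18.6 + 386.3 + 337.1 + 95.4 = 837.4
(Excluded from the current account — financial account: acquisition of a foreign subsidiary by a resident firm (outward FDI) 424.1, inward foreign direct investment in the manufacturing sector 258.5, new loans extended by domestic banks to foreign borrowers 447.3.)

837.4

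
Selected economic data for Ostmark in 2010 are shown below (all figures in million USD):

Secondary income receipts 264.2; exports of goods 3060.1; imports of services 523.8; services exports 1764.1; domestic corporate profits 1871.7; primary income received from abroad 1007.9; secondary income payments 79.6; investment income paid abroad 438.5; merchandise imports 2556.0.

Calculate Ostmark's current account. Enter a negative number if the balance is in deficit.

Goods balance = 3060.1 - 2556.0 = 504.1
Services balance = 1764.1 - 523.8 = 1240.3
Trade balance (goods + services) = 504.1 + 1240.3 = 1744.4
Net primary income = 1007.9 - 438.5 = 569.4
Net secondary income = 264.2 - 79.6 = 184.6
Current account = 1744.4 + 569.4 + 184.6 = 2498.4

2498.4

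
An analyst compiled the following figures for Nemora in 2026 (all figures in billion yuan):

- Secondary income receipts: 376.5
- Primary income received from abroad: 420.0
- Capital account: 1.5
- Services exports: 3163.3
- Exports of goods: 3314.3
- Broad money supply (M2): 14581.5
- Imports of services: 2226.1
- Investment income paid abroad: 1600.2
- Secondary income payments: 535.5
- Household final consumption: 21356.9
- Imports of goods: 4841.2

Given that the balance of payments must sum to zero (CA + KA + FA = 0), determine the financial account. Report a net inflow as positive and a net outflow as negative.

1927.4

Goods balance = 3314.3 - 4841.2 = -1526.9
Services balance = 3163.3 - 2226.1 = 937.2
Trade balance (goods + services) = -1526.9 + 937.2 = -589.7
Net primary income = 420.0 - 1600.2 = -1180.2
Net secondary income = 376.5 - 535.5 = -159.0
Current account = -589.7 + (-1180.2) + (-159.0) = -1928.9
Financial account = -(-1928.9 + 1.5) = 1927.4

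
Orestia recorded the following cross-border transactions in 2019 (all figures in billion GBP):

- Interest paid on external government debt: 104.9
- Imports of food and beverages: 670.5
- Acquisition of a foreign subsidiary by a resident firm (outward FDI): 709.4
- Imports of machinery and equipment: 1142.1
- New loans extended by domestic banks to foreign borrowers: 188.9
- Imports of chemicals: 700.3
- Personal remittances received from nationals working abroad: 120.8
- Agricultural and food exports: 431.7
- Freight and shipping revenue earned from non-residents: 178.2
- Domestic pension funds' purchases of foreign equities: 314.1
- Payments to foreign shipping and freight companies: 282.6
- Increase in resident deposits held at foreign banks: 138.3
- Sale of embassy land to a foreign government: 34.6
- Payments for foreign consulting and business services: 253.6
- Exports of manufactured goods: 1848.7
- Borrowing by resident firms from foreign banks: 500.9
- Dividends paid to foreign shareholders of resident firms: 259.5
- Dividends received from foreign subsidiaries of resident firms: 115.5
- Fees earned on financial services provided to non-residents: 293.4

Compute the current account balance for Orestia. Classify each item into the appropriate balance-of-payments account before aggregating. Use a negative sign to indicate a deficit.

-425.2

Goods: -670.5 - 700.3 + 431.7 + 1848.7 - 1142.1 = -232.5
Services: 293.4 - 282.6 + 178.2 - 253.6 = -64.6
Primary income: -104.9 - 259.5 + 115.5 = -248.9
Secondary income: 120.8
Current account = (-232.5) + (-64.6) + (-248.9) + 120.8 = -425.2
(Excluded from the current account — financial account: acquisition of a foreign subsidiary by a resident firm (outward FDI) 709.4, new loans extended by domestic banks to foreign borrowers 188.9, domestic pension funds' purchases of foreign equities 314.1, increase in resident deposits held at foreign banks 138.3, borrowing by resident firms from foreign banks 500.9; capital account: sale of embassy land to a foreign government 34.6.)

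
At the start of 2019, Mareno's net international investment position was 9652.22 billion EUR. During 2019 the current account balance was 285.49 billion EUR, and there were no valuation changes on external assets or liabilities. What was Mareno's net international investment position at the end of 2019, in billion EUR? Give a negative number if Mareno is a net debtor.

9937.71

With no valuation effects, change in NIIP = current account = 285.49
End-of-year NIIP = 9652.22 + 285.49 = 9937.71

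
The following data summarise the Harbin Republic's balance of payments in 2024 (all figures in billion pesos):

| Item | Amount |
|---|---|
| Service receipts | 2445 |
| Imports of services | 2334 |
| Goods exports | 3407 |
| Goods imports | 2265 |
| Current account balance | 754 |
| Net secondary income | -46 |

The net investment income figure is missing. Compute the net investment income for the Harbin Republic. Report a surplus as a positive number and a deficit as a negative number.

Current account = goods balance + services balance + net primary income + net secondary income
Sum of the known components = 1207
Net investment income = CA - (known components) = 754 - 1207 = -453

-453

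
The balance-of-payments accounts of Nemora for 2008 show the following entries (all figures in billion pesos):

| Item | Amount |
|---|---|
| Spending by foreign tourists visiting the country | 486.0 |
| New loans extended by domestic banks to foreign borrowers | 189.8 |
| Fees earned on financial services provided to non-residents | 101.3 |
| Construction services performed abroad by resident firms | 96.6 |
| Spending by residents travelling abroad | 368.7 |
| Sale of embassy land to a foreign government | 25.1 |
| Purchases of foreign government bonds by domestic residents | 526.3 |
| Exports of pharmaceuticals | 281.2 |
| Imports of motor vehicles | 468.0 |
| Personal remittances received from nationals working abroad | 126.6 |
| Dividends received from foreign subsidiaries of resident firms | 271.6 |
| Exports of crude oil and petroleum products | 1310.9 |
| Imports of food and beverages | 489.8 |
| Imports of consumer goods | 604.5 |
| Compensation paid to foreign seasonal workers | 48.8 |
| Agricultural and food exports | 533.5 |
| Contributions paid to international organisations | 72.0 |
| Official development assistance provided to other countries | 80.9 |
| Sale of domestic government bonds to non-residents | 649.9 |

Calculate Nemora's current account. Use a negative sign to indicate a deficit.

Goods: -489.8 + 1310.9 - 604.5 + 281.2 + 533.5 - 468.0 = 563.3
Services: 101.3 - 368.7 + 486.0 + 96.6 = 315.2
Primary income: -48.8 + 271.6 = 222.8
Secondary income: -72.0 + 126.6 - 80.9 = -26.3
Current account = 563.3 + 315.2 + 222.8 + (-26.3) = 1075.0
(Excluded from the current account — financial account: new loans extended by domestic banks to foreign borrowers 189.8, purchases of foreign government bonds by domestic residents 526.3, sale of domestic government bonds to non-residents 649.9; capital account: sale of embassy land to a foreign government 25.1.)

1075.0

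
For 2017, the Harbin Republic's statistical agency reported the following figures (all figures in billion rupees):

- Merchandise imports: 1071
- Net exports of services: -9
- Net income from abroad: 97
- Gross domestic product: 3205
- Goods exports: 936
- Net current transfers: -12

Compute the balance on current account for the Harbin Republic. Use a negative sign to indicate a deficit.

Goods balance = 936 - 1071 = -135
Services balance = -9
Trade balance (goods + services) = -135 + (-9) = -144
Net primary income = 97
Net secondary income = -12
Current account = -144 + 97 + (-12) = -59

-59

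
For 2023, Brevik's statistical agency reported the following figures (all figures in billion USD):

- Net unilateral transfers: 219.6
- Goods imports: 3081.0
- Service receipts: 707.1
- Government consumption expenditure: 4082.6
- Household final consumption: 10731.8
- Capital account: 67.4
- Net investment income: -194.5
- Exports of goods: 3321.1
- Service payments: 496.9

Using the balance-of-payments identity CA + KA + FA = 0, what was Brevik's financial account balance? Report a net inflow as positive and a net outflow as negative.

-542.8

Goods balance = 3321.1 - 3081.0 = 240.1
Services balance = 707.1 - 496.9 = 210.2
Trade balance (goods + services) = 240.1 + 210.2 = 450.3
Net primary income = -194.5
Net secondary income = 219.6
Current account = 450.3 + (-194.5) + 219.6 = 475.4
Financial account = -(475.4 + 67.4) = -542.8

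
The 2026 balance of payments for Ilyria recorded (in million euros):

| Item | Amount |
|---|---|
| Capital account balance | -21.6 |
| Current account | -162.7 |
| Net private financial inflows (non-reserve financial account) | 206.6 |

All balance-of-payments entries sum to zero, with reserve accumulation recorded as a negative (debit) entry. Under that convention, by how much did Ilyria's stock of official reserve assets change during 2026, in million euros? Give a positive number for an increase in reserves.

22.3

Official reserve transactions balance = -((-162.7) + (-21.6) + 206.6) = -22.3
An accumulation of reserves is recorded as a debit (negative entry), so the change in the stock of reserves is the negative of that balance.
Change in official reserves = -(-22.3) = 22.3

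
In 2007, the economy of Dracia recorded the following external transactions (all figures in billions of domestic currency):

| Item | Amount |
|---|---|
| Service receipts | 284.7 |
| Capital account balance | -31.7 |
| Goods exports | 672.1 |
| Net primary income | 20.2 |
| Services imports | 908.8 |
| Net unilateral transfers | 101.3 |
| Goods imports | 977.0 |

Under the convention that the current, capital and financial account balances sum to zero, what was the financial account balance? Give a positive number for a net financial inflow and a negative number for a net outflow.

Goods balance = 672.1 - 977.0 = -304.9
Services balance = 284.7 - 908.8 = -624.1
Trade balance (goods + services) = -304.9 + (-624.1) = -929.0
Net primary income = 20.2
Net secondary income = 101.3
Current account = -929.0 + 20.2 + 101.3 = -807.5
Financial account = -(-807.5 + (-31.7)) = 839.2

839.2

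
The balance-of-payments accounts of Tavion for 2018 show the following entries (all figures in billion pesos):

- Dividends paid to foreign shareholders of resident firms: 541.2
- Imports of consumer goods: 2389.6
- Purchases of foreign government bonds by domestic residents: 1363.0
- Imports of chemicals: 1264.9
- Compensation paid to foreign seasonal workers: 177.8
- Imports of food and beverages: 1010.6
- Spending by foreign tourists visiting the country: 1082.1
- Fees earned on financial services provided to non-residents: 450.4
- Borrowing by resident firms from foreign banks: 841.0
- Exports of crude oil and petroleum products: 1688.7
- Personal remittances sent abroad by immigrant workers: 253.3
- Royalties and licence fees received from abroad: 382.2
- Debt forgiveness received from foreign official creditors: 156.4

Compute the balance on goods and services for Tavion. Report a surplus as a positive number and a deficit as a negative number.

Goods: -2389.6 - 1010.6 + 1688.7 - 1264.9 = -2976.4
Services: 382.2 + 1082.1 + 450.4 = 1914.7
Trade balance = -2976.4 + 1914.7 = -1061.7
(Excluded from the trade balance — primary income: dividends paid to foreign shareholders of resident firms 541.2, compensation paid to foreign seasonal workers 177.8; financial account: purchases of foreign government bonds by domestic residents 1363.0, borrowing by resident firms from foreign banks 841.0; secondary income: personal remittances sent abroad by immigrant workers 253.3; capital account: debt forgiveness received from foreign official creditors 156.4.)

-1061.7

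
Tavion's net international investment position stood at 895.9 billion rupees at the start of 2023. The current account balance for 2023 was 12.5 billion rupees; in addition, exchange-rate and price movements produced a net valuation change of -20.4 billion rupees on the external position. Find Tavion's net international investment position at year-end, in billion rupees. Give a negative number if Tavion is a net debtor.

Change in NIIP = current account + net valuation change = 12.5 + (-20.4) = -7.9
End-of-year NIIP = 895.9 + (-7.9) = 888.0

888.0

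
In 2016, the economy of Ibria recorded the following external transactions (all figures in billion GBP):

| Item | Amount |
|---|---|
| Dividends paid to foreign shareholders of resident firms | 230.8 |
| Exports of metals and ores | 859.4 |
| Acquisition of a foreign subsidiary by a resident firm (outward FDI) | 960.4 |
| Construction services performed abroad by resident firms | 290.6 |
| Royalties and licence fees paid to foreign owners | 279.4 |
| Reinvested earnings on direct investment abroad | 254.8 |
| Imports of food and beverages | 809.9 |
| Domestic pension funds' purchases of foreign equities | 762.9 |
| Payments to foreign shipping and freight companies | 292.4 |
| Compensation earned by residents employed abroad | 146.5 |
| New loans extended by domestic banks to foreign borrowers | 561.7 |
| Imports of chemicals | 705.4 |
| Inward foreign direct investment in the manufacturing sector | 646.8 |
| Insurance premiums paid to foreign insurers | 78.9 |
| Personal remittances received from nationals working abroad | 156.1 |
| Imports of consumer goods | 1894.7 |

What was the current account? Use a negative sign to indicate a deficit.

Goods: -705.4 - 809.9 + 859.4 - 1894.7 = -2550.6
Services: 290.6 - 78.9 - 279.4 - 292.4 = -360.1
Primary income: -230.8 + 146.5 + 254.8 = 170.5
Secondary income: 156.1
Current account = (-2550.6) + (-360.1) + 170.5 + 156.1 = -2584.1
(Excluded from the current account — financial account: acquisition of a foreign subsidiary by a resident firm (outward FDI) 960.4, domestic pension funds' purchases of foreign equities 762.9, new loans extended by domestic banks to foreign borrowers 561.7, inward foreign direct investment in the manufacturing sector 646.8.)

-2584.1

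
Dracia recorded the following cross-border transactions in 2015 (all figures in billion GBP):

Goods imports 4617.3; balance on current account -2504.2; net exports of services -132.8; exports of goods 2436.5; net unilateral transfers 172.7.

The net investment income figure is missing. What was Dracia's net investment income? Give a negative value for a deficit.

Current account = goods balance + services balance + net primary income + net secondary income
Sum of the known components = -2140.9
Net investment income = CA - (known components) = -2504.2 - (-2140.9) = -363.3

-363.3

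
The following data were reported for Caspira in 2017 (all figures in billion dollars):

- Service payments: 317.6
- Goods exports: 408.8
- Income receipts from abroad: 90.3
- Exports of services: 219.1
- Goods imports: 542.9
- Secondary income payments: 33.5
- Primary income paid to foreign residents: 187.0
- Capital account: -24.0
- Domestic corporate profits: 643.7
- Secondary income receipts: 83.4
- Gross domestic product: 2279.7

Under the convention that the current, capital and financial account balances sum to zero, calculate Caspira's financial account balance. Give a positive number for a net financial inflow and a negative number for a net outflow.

303.4

Goods balance = 408.8 - 542.9 = -134.1
Services balance = 219.1 - 317.6 = -98.5
Trade balance (goods + services) = -134.1 + (-98.5) = -232.6
Net primary income = 90.3 - 187.0 = -96.7
Net secondary income = 83.4 - 33.5 = 49.9
Current account = -232.6 + (-96.7) + 49.9 = -279.4
Financial account = -(-279.4 + (-24.0)) = 303.4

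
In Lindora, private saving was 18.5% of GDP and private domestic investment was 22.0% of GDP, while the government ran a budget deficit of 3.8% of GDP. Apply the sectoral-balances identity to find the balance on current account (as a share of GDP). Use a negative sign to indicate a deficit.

By the sectoral-balances identity, CA = (S_private - I) + (T - G).
Private balance = 18.5 - 22.0 = -3.5
Government balance (T - G) = -3.8
CA = -3.5 + (-3.8) = -7.3

-7.3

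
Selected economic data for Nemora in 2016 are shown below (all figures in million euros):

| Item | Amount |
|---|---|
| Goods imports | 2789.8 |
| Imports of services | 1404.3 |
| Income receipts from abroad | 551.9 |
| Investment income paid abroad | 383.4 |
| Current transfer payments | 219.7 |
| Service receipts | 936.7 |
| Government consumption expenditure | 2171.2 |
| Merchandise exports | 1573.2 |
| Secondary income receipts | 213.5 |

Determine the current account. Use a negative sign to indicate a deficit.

Goods balance = 1573.2 - 2789.8 = -1216.6
Services balance = 936.7 - 1404.3 = -467.6
Trade balance (goods + services) = -1216.6 + (-467.6) = -1684.2
Net primary income = 551.9 - 383.4 = 168.5
Net secondary income = 213.5 - 219.7 = -6.2
Current account = -1684.2 + 168.5 + (-6.2) = -1521.9

-1521.9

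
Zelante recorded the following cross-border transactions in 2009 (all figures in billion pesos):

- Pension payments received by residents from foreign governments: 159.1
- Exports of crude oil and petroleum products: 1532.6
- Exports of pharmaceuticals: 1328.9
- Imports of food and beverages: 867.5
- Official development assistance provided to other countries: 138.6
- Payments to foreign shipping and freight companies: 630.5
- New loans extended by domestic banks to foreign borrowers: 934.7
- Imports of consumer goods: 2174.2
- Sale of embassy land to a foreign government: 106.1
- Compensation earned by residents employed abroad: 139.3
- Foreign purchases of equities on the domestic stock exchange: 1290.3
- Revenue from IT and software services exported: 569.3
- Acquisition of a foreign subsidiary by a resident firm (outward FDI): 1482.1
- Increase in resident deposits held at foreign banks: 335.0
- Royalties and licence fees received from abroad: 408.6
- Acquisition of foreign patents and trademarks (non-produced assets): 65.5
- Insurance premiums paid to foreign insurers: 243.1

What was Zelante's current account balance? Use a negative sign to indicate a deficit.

Goods: -2174.2 + 1532.6 - 867.5 + 1328.9 = -180.2
Services: 569.3 + 408.6 - 630.5 - 243.1 = 104.3
Primary income: 139.3
Secondary income: -138.6 + 159.1 = 20.5
Current account = (-180.2) + 104.3 + 139.3 + 20.5 = 83.9
(Excluded from the current account — financial account: new loans extended by domestic banks to foreign borrowers 934.7, foreign purchases of equities on the domestic stock exchange 1290.3, acquisition of a foreign subsidiary by a resident firm (outward FDI) 1482.1, increase in resident deposits held at foreign banks 335.0; capital account: sale of embassy land to a foreign government 106.1, acquisition of foreign patents and trademarks (non-produced assets) 65.5.)

83.9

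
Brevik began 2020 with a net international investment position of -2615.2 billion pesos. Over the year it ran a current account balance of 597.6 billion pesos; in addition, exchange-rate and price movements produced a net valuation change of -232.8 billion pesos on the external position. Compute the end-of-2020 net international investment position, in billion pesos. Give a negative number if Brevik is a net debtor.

Change in NIIP = current account + net valuation change = 597.6 + (-232.8) = 364.8
End-of-year NIIP = -2615.2 + 364.8 = -2250.4

-2250.4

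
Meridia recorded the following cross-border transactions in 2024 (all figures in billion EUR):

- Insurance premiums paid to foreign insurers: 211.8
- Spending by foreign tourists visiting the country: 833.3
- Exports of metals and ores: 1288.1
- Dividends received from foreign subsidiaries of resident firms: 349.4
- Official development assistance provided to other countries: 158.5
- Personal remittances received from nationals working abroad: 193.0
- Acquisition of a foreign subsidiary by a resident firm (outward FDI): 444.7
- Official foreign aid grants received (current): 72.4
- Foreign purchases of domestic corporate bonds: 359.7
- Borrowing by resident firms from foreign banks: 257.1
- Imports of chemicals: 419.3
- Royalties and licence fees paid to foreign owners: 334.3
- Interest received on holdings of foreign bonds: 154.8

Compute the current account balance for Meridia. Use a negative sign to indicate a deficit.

1767.1

Goods: 1288.1 - 419.3 = 868.8
Services: -211.8 - 334.3 + 833.3 = 287.2
Primary income: 349.4 + 154.8 = 504.2
Secondary income: -158.5 + 193.0 + 72.4 = 106.9
Current account = 868.8 + 287.2 + 504.2 + 106.9 = 1767.1
(Excluded from the current account — financial account: acquisition of a foreign subsidiary by a resident firm (outward FDI) 444.7, foreign purchases of domestic corporate bonds 359.7, borrowing by resident firms from foreign banks 257.1.)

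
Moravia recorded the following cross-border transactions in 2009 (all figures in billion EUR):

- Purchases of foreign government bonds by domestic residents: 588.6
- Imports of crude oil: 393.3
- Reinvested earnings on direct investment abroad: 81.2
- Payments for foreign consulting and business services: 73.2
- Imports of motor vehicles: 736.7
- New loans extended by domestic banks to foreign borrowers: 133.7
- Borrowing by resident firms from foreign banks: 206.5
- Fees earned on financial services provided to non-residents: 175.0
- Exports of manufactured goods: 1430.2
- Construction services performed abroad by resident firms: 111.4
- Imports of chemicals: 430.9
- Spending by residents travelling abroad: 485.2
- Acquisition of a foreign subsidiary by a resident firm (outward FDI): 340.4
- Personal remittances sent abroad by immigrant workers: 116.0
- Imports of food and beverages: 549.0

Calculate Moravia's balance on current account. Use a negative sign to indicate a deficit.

-986.5

Goods: -736.7 - 549.0 - 430.9 - 393.3 + 1430.2 = -679.7
Services: -485.2 - 73.2 + 111.4 + 175.0 = -272.0
Primary income: 81.2
Secondary income: -116.0
Current account = (-679.7) + (-272.0) + 81.2 + (-116.0) = -986.5
(Excluded from the current account — financial account: purchases of foreign government bonds by domestic residents 588.6, new loans extended by domestic banks to foreign borrowers 133.7, borrowing by resident firms from foreign banks 206.5, acquisition of a foreign subsidiary by a resident firm (outward FDI) 340.4.)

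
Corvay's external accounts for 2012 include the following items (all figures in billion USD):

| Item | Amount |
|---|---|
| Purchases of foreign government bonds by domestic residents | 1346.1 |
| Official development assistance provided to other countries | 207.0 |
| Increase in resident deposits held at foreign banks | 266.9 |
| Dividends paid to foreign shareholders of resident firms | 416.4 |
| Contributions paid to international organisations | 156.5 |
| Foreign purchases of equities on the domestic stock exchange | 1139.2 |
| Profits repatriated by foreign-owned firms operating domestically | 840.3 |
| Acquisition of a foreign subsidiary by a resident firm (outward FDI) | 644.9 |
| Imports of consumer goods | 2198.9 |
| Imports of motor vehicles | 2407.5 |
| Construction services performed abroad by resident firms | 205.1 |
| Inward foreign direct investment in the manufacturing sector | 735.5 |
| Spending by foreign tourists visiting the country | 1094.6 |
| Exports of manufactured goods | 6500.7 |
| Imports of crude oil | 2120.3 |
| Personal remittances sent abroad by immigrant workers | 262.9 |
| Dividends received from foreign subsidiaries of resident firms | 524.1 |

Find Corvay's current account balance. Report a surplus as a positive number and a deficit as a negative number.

Goods: -2120.3 - 2198.9 - 2407.5 + 6500.7 = -226.0
Services: 1094.6 + 205.1 = 1299.7
Primary income: -840.3 - 416.4 + 524.1 = -732.6
Secondary income: -262.9 - 207.0 - 156.5 = -626.4
Current account = (-226.0) + 1299.7 + (-732.6) + (-626.4) = -285.3
(Excluded from the current account — financial account: purchases of foreign government bonds by domestic residents 1346.1, increase in resident deposits held at foreign banks 266.9, foreign purchases of equities on the domestic stock exchange 1139.2, acquisition of a foreign subsidiary by a resident firm (outward FDI) 644.9, inward foreign direct investment in the manufacturing sector 735.5.)

-285.3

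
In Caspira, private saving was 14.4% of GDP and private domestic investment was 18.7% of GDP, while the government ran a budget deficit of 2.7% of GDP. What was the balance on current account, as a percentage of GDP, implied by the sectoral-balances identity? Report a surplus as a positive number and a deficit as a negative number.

-7.0

By the sectoral-balances identity, CA = (S_private - I) + (T - G).
Private balance = 14.4 - 18.7 = -4.3
Government balance (T - G) = -2.7
CA = -4.3 + (-2.7) = -7.0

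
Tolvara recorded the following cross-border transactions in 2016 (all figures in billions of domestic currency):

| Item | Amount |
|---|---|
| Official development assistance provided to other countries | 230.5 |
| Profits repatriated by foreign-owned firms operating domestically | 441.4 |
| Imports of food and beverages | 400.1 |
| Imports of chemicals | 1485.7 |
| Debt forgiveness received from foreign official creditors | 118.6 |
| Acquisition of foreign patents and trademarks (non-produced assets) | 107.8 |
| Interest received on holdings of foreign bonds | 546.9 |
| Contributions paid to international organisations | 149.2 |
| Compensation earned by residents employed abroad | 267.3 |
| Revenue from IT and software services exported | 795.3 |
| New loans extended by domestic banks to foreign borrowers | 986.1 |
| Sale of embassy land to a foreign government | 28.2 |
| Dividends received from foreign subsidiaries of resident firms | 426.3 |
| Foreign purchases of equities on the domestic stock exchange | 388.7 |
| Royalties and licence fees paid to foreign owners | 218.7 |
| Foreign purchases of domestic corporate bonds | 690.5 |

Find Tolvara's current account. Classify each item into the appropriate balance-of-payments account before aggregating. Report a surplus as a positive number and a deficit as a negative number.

-889.8

Goods: -400.1 - 1485.7 = -1885.8
Services: -218.7 + 795.3 = 576.6
Primary income: 426.3 + 267.3 + 546.9 - 441.4 = 799.1
Secondary income: -149.2 - 230.5 = -379.7
Current account = (-1885.8) + 576.6 + 799.1 + (-379.7) = -889.8
(Excluded from the current account — capital account: debt forgiveness received from foreign official creditors 118.6, acquisition of foreign patents and trademarks (non-produced assets) 107.8, sale of embassy land to a foreign government 28.2; financial account: new loans extended by domestic banks to foreign borrowers 986.1, foreign purchases of equities on the domestic stock exchange 388.7, foreign purchases of domestic corporate bonds 690.5.)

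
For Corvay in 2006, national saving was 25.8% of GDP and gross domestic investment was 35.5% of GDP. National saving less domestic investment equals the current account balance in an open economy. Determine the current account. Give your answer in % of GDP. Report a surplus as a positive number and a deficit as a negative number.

CA = S - I = 25.8 - 35.5 = -9.7

-9.7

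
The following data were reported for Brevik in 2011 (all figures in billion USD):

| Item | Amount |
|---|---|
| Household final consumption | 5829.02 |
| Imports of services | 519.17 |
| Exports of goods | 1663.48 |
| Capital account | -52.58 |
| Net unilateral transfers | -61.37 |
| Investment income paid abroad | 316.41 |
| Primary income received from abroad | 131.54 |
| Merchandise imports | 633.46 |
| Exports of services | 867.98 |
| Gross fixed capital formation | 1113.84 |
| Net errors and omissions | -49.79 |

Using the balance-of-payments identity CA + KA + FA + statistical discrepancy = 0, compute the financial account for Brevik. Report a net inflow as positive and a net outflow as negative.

Goods balance = 1663.48 - 633.46 = 1030.02
Services balance = 867.98 - 519.17 = 348.81
Trade balance (goods + services) = 1030.02 + 348.81 = 1378.83
Net primary income = 131.54 - 316.41 = -184.87
Net secondary income = -61.37
Current account = 1378.83 + (-184.87) + (-61.37) = 1132.59
Financial account = -(1132.59 + (-52.58) + (-49.79)) = -1030.22

-1030.22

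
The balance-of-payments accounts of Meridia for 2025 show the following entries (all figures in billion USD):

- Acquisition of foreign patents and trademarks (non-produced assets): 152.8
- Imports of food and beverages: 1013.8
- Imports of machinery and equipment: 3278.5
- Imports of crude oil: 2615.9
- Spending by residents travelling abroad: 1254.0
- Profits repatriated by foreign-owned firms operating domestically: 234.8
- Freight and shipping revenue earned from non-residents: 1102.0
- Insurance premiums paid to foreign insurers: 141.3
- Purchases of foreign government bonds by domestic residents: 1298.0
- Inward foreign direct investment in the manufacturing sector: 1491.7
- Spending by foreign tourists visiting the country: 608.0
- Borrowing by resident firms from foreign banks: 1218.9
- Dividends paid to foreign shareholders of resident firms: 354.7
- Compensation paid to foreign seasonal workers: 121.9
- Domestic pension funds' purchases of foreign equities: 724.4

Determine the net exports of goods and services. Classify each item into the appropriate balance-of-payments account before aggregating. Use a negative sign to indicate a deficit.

Goods: -2615.9 - 1013.8 - 3278.5 = -6908.2
Services: -141.3 + 1102.0 + 608.0 - 1254.0 = 314.7
Trade balance = -6908.2 + 314.7 = -6593.5
(Excluded from the trade balance — capital account: acquisition of foreign patents and trademarks (non-produced assets) 152.8; primary income: profits repatriated by foreign-owned firms operating domestically 234.8, dividends paid to foreign shareholders of resident firms 354.7, compensation paid to foreign seasonal workers 121.9; financial account: purchases of foreign government bonds by domestic residents 1298.0, inward foreign direct investment in the manufacturing sector 1491.7, borrowing by resident firms from foreign banks 1218.9, domestic pension funds' purchases of foreign equities 724.4.)

-6593.5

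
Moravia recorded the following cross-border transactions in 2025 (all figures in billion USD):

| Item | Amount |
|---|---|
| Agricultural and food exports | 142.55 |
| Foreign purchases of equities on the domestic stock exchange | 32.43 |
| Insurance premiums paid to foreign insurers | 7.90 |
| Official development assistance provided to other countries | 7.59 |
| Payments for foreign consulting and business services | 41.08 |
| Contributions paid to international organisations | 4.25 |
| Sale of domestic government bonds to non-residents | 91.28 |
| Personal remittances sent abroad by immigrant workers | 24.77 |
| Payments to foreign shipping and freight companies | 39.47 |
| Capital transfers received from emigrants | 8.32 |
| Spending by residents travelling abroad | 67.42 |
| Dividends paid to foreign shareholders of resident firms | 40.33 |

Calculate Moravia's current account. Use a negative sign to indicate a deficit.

-90.26

Goods: 142.55
Services: -41.08 - 7.90 - 67.42 - 39.47 = -155.87
Primary income: -40.33
Secondary income: -24.77 - 7.59 - 4.25 = -36.61
Current account = 142.55 + (-155.87) + (-40.33) + (-36.61) = -90.26
(Excluded from the current account — financial account: foreign purchases of equities on the domestic stock exchange 32.43, sale of domestic government bonds to non-residents 91.28; capital account: capital transfers received from emigrants 8.32.)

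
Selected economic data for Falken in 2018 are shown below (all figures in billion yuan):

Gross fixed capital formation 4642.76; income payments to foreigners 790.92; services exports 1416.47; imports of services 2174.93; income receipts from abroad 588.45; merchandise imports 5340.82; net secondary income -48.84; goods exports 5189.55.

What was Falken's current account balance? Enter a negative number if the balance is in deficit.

-1161.04

Goods balance = 5189.55 - 5340.82 = -151.27
Services balance = 1416.47 - 2174.93 = -758.46
Trade balance (goods + services) = -151.27 + (-758.46) = -909.73
Net primary income = 588.45 - 790.92 = -202.47
Net secondary income = -48.84
Current account = -909.73 + (-202.47) + (-48.84) = -1161.04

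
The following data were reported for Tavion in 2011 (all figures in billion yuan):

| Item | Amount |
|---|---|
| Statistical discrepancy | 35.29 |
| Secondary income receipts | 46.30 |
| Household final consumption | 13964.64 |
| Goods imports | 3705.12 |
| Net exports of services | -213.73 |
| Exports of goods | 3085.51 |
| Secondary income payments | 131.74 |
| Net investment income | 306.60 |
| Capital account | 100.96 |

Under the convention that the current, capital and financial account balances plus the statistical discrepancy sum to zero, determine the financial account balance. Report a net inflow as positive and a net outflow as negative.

475.93

Goods balance = 3085.51 - 3705.12 = -619.61
Services balance = -213.73
Trade balance (goods + services) = -619.61 + (-213.73) = -833.34
Net primary income = 306.60
Net secondary income = 46.30 - 131.74 = -85.44
Current account = -833.34 + 306.60 + (-85.44) = -612.18
Financial account = -(-612.18 + 100.96 + 35.29) = 475.93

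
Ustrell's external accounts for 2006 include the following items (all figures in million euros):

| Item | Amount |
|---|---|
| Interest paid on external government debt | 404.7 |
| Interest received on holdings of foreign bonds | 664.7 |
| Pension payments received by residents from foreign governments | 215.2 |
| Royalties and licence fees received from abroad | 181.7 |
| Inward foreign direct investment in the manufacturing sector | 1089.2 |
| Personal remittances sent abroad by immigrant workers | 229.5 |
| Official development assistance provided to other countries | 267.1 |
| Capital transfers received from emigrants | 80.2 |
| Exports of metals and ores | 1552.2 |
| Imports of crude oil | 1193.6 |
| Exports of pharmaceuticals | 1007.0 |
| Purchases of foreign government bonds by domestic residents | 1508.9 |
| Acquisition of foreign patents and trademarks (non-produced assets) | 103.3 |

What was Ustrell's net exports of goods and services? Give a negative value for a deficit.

Goods: -1193.6 + 1007.0 + 1552.2 = 1365.6
Services: 181.7
Trade balance = 1365.6 + 181.7 = 1547.3
(Excluded from the trade balance — primary income: interest paid on external government debt 404.7, interest received on holdings of foreign bonds 664.7; secondary income: pension payments received by residents from foreign governments 215.2, personal remittances sent abroad by immigrant workers 229.5, official development assistance provided to other countries 267.1; financial account: inward foreign direct investment in the manufacturing sector 1089.2, purchases of foreign government bonds by domestic residents 1508.9; capital account: capital transfers received from emigrants 80.2, acquisition of foreign patents and trademarks (non-produced assets) 103.3.)

1547.3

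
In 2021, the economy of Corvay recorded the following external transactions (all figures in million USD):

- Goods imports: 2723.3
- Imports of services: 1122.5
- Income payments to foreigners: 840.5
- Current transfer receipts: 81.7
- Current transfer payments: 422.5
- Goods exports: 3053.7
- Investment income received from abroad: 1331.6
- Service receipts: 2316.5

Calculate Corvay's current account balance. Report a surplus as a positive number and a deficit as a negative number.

Goods balance = 3053.7 - 2723.3 = 330.4
Services balance = 2316.5 - 1122.5 = 1194.0
Trade balance (goods + services) = 330.4 + 1194.0 = 1524.4
Net primary income = 1331.6 - 840.5 = 491.1
Net secondary income = 81.7 - 422.5 = -340.8
Current account = 1524.4 + 491.1 + (-340.8) = 1674.7

1674.7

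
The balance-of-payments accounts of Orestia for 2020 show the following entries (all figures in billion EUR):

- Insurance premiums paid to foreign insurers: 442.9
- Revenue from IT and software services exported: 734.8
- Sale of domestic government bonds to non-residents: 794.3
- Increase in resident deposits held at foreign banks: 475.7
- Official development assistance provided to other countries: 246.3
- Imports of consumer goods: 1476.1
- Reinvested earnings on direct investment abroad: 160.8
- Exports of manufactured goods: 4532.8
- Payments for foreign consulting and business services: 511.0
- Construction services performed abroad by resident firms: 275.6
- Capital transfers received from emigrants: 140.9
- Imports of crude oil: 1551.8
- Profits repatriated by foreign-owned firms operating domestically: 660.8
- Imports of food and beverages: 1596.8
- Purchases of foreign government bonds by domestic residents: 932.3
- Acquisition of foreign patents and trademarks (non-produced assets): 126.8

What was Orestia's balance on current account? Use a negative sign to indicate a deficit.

Goods: -1476.1 - 1551.8 - 1596.8 + 4532.8 = -91.9
Services: -511.0 + 734.8 + 275.6 - 442.9 = 56.5
Primary income: -660.8 + 160.8 = -500.0
Secondary income: -246.3
Current account = (-91.9) + 56.5 + (-500.0) + (-246.3) = -781.7
(Excluded from the current account — financial account: sale of domestic government bonds to non-residents 794.3, increase in resident deposits held at foreign banks 475.7, purchases of foreign government bonds by domestic residents 932.3; capital account: capital transfers received from emigrants 140.9, acquisition of foreign patents and trademarks (non-produced assets) 126.8.)

-781.7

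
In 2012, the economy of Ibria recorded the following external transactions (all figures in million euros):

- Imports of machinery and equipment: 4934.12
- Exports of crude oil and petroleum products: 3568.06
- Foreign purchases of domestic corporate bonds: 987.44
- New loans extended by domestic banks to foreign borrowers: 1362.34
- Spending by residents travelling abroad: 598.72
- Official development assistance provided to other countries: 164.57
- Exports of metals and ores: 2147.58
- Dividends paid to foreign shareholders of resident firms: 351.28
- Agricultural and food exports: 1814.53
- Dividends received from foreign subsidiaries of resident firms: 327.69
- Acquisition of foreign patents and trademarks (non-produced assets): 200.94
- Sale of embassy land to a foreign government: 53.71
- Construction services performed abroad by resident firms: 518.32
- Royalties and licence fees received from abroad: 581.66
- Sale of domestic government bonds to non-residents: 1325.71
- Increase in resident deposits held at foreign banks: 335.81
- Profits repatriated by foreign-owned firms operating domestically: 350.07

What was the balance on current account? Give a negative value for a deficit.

2559.08

Goods: 3568.06 + 1814.53 - 4934.12 + 2147.58 = 2596.05
Services: -598.72 + 581.66 + 518.32 = 501.26
Primary income: 327.69 - 350.07 - 351.28 = -373.66
Secondary income: -164.57
Current account = 2596.05 + 501.26 + (-373.66) + (-164.57) = 2559.08
(Excluded from the current account — financial account: foreign purchases of domestic corporate bonds 987.44, new loans extended by domestic banks to foreign borrowers 1362.34, sale of domestic government bonds to non-residents 1325.71, increase in resident deposits held at foreign banks 335.81; capital account: acquisition of foreign patents and trademarks (non-produced assets) 200.94, sale of embassy land to a foreign government 53.71.)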